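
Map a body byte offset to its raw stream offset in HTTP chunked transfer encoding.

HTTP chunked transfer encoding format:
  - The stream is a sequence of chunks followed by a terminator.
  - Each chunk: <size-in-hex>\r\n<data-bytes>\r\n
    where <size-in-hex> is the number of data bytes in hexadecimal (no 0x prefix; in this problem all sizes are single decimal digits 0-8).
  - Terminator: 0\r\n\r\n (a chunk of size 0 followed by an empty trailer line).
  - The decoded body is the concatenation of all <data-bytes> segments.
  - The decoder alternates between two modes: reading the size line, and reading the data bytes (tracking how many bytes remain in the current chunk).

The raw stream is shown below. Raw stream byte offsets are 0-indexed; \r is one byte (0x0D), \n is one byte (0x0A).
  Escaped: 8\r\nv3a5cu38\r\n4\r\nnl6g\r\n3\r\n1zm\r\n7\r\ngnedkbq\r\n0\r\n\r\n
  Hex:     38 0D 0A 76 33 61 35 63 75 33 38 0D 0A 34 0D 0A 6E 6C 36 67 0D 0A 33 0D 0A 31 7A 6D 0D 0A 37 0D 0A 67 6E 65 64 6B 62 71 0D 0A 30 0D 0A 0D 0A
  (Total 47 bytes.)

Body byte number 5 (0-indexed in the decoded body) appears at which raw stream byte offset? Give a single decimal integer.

Chunk 1: stream[0..1]='8' size=0x8=8, data at stream[3..11]='v3a5cu38' -> body[0..8], body so far='v3a5cu38'
Chunk 2: stream[13..14]='4' size=0x4=4, data at stream[16..20]='nl6g' -> body[8..12], body so far='v3a5cu38nl6g'
Chunk 3: stream[22..23]='3' size=0x3=3, data at stream[25..28]='1zm' -> body[12..15], body so far='v3a5cu38nl6g1zm'
Chunk 4: stream[30..31]='7' size=0x7=7, data at stream[33..40]='gnedkbq' -> body[15..22], body so far='v3a5cu38nl6g1zmgnedkbq'
Chunk 5: stream[42..43]='0' size=0 (terminator). Final body='v3a5cu38nl6g1zmgnedkbq' (22 bytes)
Body byte 5 at stream offset 8

Answer: 8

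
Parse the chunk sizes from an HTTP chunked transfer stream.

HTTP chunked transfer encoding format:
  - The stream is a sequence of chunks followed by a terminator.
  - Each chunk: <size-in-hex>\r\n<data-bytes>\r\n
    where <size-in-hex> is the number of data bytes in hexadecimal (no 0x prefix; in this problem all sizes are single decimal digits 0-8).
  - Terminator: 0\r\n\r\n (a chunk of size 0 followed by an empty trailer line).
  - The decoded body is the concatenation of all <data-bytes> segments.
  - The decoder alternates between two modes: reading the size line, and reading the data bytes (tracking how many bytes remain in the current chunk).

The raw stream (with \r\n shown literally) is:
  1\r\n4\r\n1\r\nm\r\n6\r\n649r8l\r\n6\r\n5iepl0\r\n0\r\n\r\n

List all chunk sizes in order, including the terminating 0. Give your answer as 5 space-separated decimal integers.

Chunk 1: stream[0..1]='1' size=0x1=1, data at stream[3..4]='4' -> body[0..1], body so far='4'
Chunk 2: stream[6..7]='1' size=0x1=1, data at stream[9..10]='m' -> body[1..2], body so far='4m'
Chunk 3: stream[12..13]='6' size=0x6=6, data at stream[15..21]='649r8l' -> body[2..8], body so far='4m649r8l'
Chunk 4: stream[23..24]='6' size=0x6=6, data at stream[26..32]='5iepl0' -> body[8..14], body so far='4m649r8l5iepl0'
Chunk 5: stream[34..35]='0' size=0 (terminator). Final body='4m649r8l5iepl0' (14 bytes)

Answer: 1 1 6 6 0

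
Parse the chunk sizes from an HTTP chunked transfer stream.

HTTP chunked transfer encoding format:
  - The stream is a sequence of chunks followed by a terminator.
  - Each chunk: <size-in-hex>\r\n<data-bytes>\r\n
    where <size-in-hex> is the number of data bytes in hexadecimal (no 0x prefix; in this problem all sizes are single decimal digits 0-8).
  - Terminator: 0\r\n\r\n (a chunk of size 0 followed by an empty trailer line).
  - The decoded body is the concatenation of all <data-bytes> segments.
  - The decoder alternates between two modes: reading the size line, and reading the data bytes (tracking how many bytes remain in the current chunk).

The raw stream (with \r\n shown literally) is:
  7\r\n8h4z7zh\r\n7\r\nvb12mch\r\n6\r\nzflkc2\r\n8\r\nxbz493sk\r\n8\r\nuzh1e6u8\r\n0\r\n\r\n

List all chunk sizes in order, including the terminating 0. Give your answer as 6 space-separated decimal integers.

Chunk 1: stream[0..1]='7' size=0x7=7, data at stream[3..10]='8h4z7zh' -> body[0..7], body so far='8h4z7zh'
Chunk 2: stream[12..13]='7' size=0x7=7, data at stream[15..22]='vb12mch' -> body[7..14], body so far='8h4z7zhvb12mch'
Chunk 3: stream[24..25]='6' size=0x6=6, data at stream[27..33]='zflkc2' -> body[14..20], body so far='8h4z7zhvb12mchzflkc2'
Chunk 4: stream[35..36]='8' size=0x8=8, data at stream[38..46]='xbz493sk' -> body[20..28], body so far='8h4z7zhvb12mchzflkc2xbz493sk'
Chunk 5: stream[48..49]='8' size=0x8=8, data at stream[51..59]='uzh1e6u8' -> body[28..36], body so far='8h4z7zhvb12mchzflkc2xbz493skuzh1e6u8'
Chunk 6: stream[61..62]='0' size=0 (terminator). Final body='8h4z7zhvb12mchzflkc2xbz493skuzh1e6u8' (36 bytes)

Answer: 7 7 6 8 8 0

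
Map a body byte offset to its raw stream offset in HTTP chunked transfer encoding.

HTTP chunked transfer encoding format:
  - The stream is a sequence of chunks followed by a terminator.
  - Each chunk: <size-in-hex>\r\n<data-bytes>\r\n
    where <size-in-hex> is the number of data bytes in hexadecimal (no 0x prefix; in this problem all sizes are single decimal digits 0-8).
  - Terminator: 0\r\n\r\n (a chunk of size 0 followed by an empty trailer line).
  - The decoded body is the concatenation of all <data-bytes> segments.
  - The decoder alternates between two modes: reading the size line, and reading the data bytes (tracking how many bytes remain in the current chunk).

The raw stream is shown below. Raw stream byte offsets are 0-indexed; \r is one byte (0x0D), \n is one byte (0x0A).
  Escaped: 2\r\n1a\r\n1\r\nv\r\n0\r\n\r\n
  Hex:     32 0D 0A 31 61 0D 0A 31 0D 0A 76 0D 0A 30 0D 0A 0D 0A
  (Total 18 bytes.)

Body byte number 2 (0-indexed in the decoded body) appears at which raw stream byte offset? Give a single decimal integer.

Chunk 1: stream[0..1]='2' size=0x2=2, data at stream[3..5]='1a' -> body[0..2], body so far='1a'
Chunk 2: stream[7..8]='1' size=0x1=1, data at stream[10..11]='v' -> body[2..3], body so far='1av'
Chunk 3: stream[13..14]='0' size=0 (terminator). Final body='1av' (3 bytes)
Body byte 2 at stream offset 10

Answer: 10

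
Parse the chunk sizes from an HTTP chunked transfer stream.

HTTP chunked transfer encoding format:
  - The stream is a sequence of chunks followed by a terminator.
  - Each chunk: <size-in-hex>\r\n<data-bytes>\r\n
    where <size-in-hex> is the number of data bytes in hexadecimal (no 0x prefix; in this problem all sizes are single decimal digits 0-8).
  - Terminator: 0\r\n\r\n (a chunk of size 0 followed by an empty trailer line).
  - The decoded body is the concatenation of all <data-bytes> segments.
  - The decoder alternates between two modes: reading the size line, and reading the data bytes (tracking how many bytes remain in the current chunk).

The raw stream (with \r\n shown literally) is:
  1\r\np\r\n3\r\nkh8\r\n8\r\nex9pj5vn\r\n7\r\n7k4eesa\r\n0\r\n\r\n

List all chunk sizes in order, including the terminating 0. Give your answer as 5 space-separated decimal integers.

Chunk 1: stream[0..1]='1' size=0x1=1, data at stream[3..4]='p' -> body[0..1], body so far='p'
Chunk 2: stream[6..7]='3' size=0x3=3, data at stream[9..12]='kh8' -> body[1..4], body so far='pkh8'
Chunk 3: stream[14..15]='8' size=0x8=8, data at stream[17..25]='ex9pj5vn' -> body[4..12], body so far='pkh8ex9pj5vn'
Chunk 4: stream[27..28]='7' size=0x7=7, data at stream[30..37]='7k4eesa' -> body[12..19], body so far='pkh8ex9pj5vn7k4eesa'
Chunk 5: stream[39..40]='0' size=0 (terminator). Final body='pkh8ex9pj5vn7k4eesa' (19 bytes)

Answer: 1 3 8 7 0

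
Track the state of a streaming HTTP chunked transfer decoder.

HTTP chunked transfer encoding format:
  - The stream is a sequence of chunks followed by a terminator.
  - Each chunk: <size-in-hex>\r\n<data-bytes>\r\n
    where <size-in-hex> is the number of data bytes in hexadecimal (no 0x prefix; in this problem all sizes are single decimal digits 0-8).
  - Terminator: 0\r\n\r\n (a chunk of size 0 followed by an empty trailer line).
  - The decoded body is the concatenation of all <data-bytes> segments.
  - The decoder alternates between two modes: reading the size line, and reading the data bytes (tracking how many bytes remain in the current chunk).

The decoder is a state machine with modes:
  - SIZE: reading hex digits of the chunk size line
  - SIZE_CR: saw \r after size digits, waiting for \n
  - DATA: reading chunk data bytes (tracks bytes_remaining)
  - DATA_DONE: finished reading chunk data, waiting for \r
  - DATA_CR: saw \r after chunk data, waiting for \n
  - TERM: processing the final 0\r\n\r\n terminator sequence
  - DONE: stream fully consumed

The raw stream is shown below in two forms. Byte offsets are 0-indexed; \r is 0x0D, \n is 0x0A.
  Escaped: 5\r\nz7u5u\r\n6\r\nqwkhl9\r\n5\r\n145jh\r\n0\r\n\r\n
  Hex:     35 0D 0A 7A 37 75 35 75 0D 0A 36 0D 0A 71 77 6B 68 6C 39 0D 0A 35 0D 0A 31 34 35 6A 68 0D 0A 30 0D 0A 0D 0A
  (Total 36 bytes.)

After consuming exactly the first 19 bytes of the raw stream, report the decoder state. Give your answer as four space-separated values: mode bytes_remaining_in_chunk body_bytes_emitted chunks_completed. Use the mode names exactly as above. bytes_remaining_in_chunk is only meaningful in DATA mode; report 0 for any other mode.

Answer: DATA_DONE 0 11 1

Derivation:
Byte 0 = '5': mode=SIZE remaining=0 emitted=0 chunks_done=0
Byte 1 = 0x0D: mode=SIZE_CR remaining=0 emitted=0 chunks_done=0
Byte 2 = 0x0A: mode=DATA remaining=5 emitted=0 chunks_done=0
Byte 3 = 'z': mode=DATA remaining=4 emitted=1 chunks_done=0
Byte 4 = '7': mode=DATA remaining=3 emitted=2 chunks_done=0
Byte 5 = 'u': mode=DATA remaining=2 emitted=3 chunks_done=0
Byte 6 = '5': mode=DATA remaining=1 emitted=4 chunks_done=0
Byte 7 = 'u': mode=DATA_DONE remaining=0 emitted=5 chunks_done=0
Byte 8 = 0x0D: mode=DATA_CR remaining=0 emitted=5 chunks_done=0
Byte 9 = 0x0A: mode=SIZE remaining=0 emitted=5 chunks_done=1
Byte 10 = '6': mode=SIZE remaining=0 emitted=5 chunks_done=1
Byte 11 = 0x0D: mode=SIZE_CR remaining=0 emitted=5 chunks_done=1
Byte 12 = 0x0A: mode=DATA remaining=6 emitted=5 chunks_done=1
Byte 13 = 'q': mode=DATA remaining=5 emitted=6 chunks_done=1
Byte 14 = 'w': mode=DATA remaining=4 emitted=7 chunks_done=1
Byte 15 = 'k': mode=DATA remaining=3 emitted=8 chunks_done=1
Byte 16 = 'h': mode=DATA remaining=2 emitted=9 chunks_done=1
Byte 17 = 'l': mode=DATA remaining=1 emitted=10 chunks_done=1
Byte 18 = '9': mode=DATA_DONE remaining=0 emitted=11 chunks_done=1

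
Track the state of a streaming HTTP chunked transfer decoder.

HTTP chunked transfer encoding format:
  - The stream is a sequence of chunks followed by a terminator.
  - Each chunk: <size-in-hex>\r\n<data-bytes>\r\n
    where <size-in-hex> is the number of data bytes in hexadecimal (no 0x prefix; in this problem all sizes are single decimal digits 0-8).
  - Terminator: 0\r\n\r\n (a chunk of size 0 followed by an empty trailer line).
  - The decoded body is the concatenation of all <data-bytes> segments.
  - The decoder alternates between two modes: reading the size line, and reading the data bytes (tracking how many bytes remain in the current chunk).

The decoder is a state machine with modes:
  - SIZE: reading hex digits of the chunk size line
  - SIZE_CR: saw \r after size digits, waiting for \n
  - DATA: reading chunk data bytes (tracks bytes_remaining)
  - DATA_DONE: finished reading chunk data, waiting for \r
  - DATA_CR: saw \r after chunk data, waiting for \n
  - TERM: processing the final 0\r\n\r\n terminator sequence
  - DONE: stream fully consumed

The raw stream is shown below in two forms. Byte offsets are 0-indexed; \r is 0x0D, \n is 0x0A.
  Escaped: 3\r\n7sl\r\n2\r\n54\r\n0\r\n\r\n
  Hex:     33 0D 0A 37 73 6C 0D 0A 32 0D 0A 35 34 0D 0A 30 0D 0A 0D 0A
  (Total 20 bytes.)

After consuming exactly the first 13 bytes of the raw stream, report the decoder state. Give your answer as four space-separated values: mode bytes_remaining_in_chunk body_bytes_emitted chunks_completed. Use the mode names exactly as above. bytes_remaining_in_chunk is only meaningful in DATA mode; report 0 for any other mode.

Answer: DATA_DONE 0 5 1

Derivation:
Byte 0 = '3': mode=SIZE remaining=0 emitted=0 chunks_done=0
Byte 1 = 0x0D: mode=SIZE_CR remaining=0 emitted=0 chunks_done=0
Byte 2 = 0x0A: mode=DATA remaining=3 emitted=0 chunks_done=0
Byte 3 = '7': mode=DATA remaining=2 emitted=1 chunks_done=0
Byte 4 = 's': mode=DATA remaining=1 emitted=2 chunks_done=0
Byte 5 = 'l': mode=DATA_DONE remaining=0 emitted=3 chunks_done=0
Byte 6 = 0x0D: mode=DATA_CR remaining=0 emitted=3 chunks_done=0
Byte 7 = 0x0A: mode=SIZE remaining=0 emitted=3 chunks_done=1
Byte 8 = '2': mode=SIZE remaining=0 emitted=3 chunks_done=1
Byte 9 = 0x0D: mode=SIZE_CR remaining=0 emitted=3 chunks_done=1
Byte 10 = 0x0A: mode=DATA remaining=2 emitted=3 chunks_done=1
Byte 11 = '5': mode=DATA remaining=1 emitted=4 chunks_done=1
Byte 12 = '4': mode=DATA_DONE remaining=0 emitted=5 chunks_done=1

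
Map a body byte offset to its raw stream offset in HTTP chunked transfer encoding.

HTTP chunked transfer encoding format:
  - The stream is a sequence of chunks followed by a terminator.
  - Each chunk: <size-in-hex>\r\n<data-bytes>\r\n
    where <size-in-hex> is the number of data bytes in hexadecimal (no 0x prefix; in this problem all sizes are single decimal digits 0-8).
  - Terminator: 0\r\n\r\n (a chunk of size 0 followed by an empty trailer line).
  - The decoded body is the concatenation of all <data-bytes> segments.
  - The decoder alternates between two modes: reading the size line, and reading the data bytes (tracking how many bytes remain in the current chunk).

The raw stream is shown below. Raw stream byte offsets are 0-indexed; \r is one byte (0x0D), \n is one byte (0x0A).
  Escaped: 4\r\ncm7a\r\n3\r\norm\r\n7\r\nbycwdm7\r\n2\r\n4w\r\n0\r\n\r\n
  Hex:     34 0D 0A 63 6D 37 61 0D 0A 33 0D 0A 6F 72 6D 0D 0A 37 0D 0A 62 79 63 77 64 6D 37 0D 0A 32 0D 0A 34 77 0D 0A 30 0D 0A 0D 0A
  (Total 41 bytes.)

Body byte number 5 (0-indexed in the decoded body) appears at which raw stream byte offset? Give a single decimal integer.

Chunk 1: stream[0..1]='4' size=0x4=4, data at stream[3..7]='cm7a' -> body[0..4], body so far='cm7a'
Chunk 2: stream[9..10]='3' size=0x3=3, data at stream[12..15]='orm' -> body[4..7], body so far='cm7aorm'
Chunk 3: stream[17..18]='7' size=0x7=7, data at stream[20..27]='bycwdm7' -> body[7..14], body so far='cm7aormbycwdm7'
Chunk 4: stream[29..30]='2' size=0x2=2, data at stream[32..34]='4w' -> body[14..16], body so far='cm7aormbycwdm74w'
Chunk 5: stream[36..37]='0' size=0 (terminator). Final body='cm7aormbycwdm74w' (16 bytes)
Body byte 5 at stream offset 13

Answer: 13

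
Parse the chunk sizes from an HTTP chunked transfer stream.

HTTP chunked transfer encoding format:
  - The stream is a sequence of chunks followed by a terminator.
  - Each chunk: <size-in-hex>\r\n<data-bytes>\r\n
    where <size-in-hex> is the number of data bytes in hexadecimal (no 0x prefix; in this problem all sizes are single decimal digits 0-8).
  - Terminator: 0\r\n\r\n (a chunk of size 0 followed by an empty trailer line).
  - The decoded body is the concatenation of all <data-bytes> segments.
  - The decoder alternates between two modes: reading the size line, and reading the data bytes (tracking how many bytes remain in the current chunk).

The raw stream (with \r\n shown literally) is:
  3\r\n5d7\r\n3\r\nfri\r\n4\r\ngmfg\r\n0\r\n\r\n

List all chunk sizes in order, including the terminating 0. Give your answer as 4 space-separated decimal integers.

Chunk 1: stream[0..1]='3' size=0x3=3, data at stream[3..6]='5d7' -> body[0..3], body so far='5d7'
Chunk 2: stream[8..9]='3' size=0x3=3, data at stream[11..14]='fri' -> body[3..6], body so far='5d7fri'
Chunk 3: stream[16..17]='4' size=0x4=4, data at stream[19..23]='gmfg' -> body[6..10], body so far='5d7frigmfg'
Chunk 4: stream[25..26]='0' size=0 (terminator). Final body='5d7frigmfg' (10 bytes)

Answer: 3 3 4 0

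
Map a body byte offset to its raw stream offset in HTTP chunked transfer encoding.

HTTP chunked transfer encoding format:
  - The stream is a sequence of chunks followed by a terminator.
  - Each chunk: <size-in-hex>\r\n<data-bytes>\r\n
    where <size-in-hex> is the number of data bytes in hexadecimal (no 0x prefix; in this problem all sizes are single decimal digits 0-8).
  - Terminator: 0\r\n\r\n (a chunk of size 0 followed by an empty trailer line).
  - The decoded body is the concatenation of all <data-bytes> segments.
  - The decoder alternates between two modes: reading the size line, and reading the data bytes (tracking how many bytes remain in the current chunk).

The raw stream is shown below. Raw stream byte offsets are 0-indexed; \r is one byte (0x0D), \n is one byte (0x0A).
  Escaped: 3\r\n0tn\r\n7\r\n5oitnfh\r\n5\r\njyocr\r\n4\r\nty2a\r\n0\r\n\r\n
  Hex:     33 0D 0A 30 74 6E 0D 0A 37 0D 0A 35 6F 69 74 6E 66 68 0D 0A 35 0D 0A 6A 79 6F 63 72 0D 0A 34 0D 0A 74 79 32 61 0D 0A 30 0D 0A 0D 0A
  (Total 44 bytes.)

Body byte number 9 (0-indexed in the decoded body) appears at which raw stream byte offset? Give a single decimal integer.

Chunk 1: stream[0..1]='3' size=0x3=3, data at stream[3..6]='0tn' -> body[0..3], body so far='0tn'
Chunk 2: stream[8..9]='7' size=0x7=7, data at stream[11..18]='5oitnfh' -> body[3..10], body so far='0tn5oitnfh'
Chunk 3: stream[20..21]='5' size=0x5=5, data at stream[23..28]='jyocr' -> body[10..15], body so far='0tn5oitnfhjyocr'
Chunk 4: stream[30..31]='4' size=0x4=4, data at stream[33..37]='ty2a' -> body[15..19], body so far='0tn5oitnfhjyocrty2a'
Chunk 5: stream[39..40]='0' size=0 (terminator). Final body='0tn5oitnfhjyocrty2a' (19 bytes)
Body byte 9 at stream offset 17

Answer: 17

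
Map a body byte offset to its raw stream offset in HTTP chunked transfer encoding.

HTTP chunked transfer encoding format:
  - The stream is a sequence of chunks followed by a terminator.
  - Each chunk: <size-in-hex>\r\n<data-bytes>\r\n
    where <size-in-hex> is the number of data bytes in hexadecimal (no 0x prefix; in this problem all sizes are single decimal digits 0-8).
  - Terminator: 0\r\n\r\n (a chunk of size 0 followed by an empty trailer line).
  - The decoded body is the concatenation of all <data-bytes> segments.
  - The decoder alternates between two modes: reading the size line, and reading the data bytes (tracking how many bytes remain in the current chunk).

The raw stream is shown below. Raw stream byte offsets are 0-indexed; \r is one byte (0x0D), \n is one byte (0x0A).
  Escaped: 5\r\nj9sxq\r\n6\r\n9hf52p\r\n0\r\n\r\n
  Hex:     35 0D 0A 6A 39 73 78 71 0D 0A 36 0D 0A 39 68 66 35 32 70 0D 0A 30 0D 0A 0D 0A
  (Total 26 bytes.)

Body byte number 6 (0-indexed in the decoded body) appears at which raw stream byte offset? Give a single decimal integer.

Chunk 1: stream[0..1]='5' size=0x5=5, data at stream[3..8]='j9sxq' -> body[0..5], body so far='j9sxq'
Chunk 2: stream[10..11]='6' size=0x6=6, data at stream[13..19]='9hf52p' -> body[5..11], body so far='j9sxq9hf52p'
Chunk 3: stream[21..22]='0' size=0 (terminator). Final body='j9sxq9hf52p' (11 bytes)
Body byte 6 at stream offset 14

Answer: 14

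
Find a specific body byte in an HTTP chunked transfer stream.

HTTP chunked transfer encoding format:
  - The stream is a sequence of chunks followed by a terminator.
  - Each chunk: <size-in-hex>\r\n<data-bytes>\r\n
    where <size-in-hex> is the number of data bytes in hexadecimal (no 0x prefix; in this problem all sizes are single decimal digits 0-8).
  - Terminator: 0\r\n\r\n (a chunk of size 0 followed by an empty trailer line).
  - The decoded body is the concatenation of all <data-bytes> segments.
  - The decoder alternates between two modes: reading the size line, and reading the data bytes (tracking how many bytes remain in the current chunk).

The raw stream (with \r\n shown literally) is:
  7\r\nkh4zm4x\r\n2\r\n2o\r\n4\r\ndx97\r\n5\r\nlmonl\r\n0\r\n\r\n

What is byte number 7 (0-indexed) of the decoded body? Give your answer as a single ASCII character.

Chunk 1: stream[0..1]='7' size=0x7=7, data at stream[3..10]='kh4zm4x' -> body[0..7], body so far='kh4zm4x'
Chunk 2: stream[12..13]='2' size=0x2=2, data at stream[15..17]='2o' -> body[7..9], body so far='kh4zm4x2o'
Chunk 3: stream[19..20]='4' size=0x4=4, data at stream[22..26]='dx97' -> body[9..13], body so far='kh4zm4x2odx97'
Chunk 4: stream[28..29]='5' size=0x5=5, data at stream[31..36]='lmonl' -> body[13..18], body so far='kh4zm4x2odx97lmonl'
Chunk 5: stream[38..39]='0' size=0 (terminator). Final body='kh4zm4x2odx97lmonl' (18 bytes)
Body byte 7 = '2'

Answer: 2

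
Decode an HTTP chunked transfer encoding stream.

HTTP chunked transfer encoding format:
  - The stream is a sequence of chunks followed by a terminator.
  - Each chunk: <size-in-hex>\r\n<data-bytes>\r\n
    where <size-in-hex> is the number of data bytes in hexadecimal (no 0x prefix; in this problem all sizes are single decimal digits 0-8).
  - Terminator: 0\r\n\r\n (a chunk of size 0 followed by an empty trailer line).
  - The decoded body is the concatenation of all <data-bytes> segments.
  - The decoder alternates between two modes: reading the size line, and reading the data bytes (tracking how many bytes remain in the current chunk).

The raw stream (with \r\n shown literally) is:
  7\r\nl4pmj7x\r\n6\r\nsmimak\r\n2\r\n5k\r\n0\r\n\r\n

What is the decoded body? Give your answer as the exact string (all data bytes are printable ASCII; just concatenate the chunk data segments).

Chunk 1: stream[0..1]='7' size=0x7=7, data at stream[3..10]='l4pmj7x' -> body[0..7], body so far='l4pmj7x'
Chunk 2: stream[12..13]='6' size=0x6=6, data at stream[15..21]='smimak' -> body[7..13], body so far='l4pmj7xsmimak'
Chunk 3: stream[23..24]='2' size=0x2=2, data at stream[26..28]='5k' -> body[13..15], body so far='l4pmj7xsmimak5k'
Chunk 4: stream[30..31]='0' size=0 (terminator). Final body='l4pmj7xsmimak5k' (15 bytes)

Answer: l4pmj7xsmimak5k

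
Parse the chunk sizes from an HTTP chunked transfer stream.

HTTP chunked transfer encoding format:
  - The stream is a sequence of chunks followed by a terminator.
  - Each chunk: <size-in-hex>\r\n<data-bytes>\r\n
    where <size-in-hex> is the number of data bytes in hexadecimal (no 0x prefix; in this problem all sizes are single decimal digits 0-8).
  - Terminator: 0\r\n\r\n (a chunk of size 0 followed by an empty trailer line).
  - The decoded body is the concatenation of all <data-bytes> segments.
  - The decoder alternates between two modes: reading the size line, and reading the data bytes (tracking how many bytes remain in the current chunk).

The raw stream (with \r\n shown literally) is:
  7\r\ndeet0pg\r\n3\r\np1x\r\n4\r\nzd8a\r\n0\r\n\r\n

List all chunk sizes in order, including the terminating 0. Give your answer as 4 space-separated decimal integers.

Answer: 7 3 4 0

Derivation:
Chunk 1: stream[0..1]='7' size=0x7=7, data at stream[3..10]='deet0pg' -> body[0..7], body so far='deet0pg'
Chunk 2: stream[12..13]='3' size=0x3=3, data at stream[15..18]='p1x' -> body[7..10], body so far='deet0pgp1x'
Chunk 3: stream[20..21]='4' size=0x4=4, data at stream[23..27]='zd8a' -> body[10..14], body so far='deet0pgp1xzd8a'
Chunk 4: stream[29..30]='0' size=0 (terminator). Final body='deet0pgp1xzd8a' (14 bytes)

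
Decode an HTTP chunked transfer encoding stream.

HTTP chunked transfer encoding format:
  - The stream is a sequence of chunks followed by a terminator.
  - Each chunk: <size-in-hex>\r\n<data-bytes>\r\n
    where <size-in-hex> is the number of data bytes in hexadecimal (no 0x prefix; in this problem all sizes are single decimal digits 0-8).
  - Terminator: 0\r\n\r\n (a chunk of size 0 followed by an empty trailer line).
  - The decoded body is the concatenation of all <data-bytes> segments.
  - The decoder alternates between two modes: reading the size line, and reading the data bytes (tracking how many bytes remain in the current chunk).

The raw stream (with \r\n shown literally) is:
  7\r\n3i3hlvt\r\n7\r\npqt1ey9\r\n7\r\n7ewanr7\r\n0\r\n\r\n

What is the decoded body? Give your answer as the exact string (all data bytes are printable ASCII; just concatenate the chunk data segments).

Answer: 3i3hlvtpqt1ey97ewanr7

Derivation:
Chunk 1: stream[0..1]='7' size=0x7=7, data at stream[3..10]='3i3hlvt' -> body[0..7], body so far='3i3hlvt'
Chunk 2: stream[12..13]='7' size=0x7=7, data at stream[15..22]='pqt1ey9' -> body[7..14], body so far='3i3hlvtpqt1ey9'
Chunk 3: stream[24..25]='7' size=0x7=7, data at stream[27..34]='7ewanr7' -> body[14..21], body so far='3i3hlvtpqt1ey97ewanr7'
Chunk 4: stream[36..37]='0' size=0 (terminator). Final body='3i3hlvtpqt1ey97ewanr7' (21 bytes)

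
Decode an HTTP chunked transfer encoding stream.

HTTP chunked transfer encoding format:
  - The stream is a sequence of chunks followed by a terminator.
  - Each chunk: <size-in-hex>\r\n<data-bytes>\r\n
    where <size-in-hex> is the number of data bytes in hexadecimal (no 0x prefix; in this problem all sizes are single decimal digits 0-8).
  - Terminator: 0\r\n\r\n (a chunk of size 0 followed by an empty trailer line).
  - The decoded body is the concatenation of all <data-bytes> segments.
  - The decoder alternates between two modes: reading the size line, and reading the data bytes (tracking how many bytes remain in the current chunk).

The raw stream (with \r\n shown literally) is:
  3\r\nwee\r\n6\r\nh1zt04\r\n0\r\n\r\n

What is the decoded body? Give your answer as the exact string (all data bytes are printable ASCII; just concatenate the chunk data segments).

Answer: weeh1zt04

Derivation:
Chunk 1: stream[0..1]='3' size=0x3=3, data at stream[3..6]='wee' -> body[0..3], body so far='wee'
Chunk 2: stream[8..9]='6' size=0x6=6, data at stream[11..17]='h1zt04' -> body[3..9], body so far='weeh1zt04'
Chunk 3: stream[19..20]='0' size=0 (terminator). Final body='weeh1zt04' (9 bytes)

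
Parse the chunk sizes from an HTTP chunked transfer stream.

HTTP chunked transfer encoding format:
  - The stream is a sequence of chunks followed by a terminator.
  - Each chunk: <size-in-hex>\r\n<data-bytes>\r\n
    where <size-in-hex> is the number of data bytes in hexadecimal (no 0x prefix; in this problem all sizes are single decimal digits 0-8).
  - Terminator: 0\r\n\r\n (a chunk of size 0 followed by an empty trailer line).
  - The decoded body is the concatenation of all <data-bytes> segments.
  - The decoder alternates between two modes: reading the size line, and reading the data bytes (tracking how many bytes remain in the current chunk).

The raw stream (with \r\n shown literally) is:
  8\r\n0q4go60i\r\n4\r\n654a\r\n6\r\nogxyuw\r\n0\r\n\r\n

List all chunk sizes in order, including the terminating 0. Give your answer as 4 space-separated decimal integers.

Chunk 1: stream[0..1]='8' size=0x8=8, data at stream[3..11]='0q4go60i' -> body[0..8], body so far='0q4go60i'
Chunk 2: stream[13..14]='4' size=0x4=4, data at stream[16..20]='654a' -> body[8..12], body so far='0q4go60i654a'
Chunk 3: stream[22..23]='6' size=0x6=6, data at stream[25..31]='ogxyuw' -> body[12..18], body so far='0q4go60i654aogxyuw'
Chunk 4: stream[33..34]='0' size=0 (terminator). Final body='0q4go60i654aogxyuw' (18 bytes)

Answer: 8 4 6 0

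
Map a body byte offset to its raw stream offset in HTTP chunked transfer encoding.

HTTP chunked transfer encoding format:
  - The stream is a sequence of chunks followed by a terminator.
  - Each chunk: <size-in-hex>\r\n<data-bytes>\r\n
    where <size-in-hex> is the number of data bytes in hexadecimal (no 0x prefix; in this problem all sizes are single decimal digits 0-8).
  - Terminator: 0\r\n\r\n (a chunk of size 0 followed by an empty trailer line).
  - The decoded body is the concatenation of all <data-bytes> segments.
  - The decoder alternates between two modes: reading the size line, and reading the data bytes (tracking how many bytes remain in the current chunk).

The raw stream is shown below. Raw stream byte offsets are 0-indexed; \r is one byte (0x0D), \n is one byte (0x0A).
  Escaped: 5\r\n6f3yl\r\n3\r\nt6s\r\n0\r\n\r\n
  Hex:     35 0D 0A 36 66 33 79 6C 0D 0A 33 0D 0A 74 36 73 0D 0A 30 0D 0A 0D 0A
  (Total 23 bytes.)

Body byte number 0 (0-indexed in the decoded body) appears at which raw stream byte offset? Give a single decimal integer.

Chunk 1: stream[0..1]='5' size=0x5=5, data at stream[3..8]='6f3yl' -> body[0..5], body so far='6f3yl'
Chunk 2: stream[10..11]='3' size=0x3=3, data at stream[13..16]='t6s' -> body[5..8], body so far='6f3ylt6s'
Chunk 3: stream[18..19]='0' size=0 (terminator). Final body='6f3ylt6s' (8 bytes)
Body byte 0 at stream offset 3

Answer: 3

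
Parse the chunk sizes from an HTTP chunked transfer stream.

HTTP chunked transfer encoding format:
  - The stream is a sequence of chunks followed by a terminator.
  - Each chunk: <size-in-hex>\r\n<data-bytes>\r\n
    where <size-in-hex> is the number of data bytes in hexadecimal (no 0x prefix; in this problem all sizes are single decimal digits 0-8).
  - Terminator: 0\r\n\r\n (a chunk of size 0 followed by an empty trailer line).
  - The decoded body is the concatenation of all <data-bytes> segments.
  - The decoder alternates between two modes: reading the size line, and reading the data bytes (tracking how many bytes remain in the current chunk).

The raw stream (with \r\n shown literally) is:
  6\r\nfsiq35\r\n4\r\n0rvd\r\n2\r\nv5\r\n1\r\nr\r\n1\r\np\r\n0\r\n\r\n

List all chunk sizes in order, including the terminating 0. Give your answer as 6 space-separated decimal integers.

Chunk 1: stream[0..1]='6' size=0x6=6, data at stream[3..9]='fsiq35' -> body[0..6], body so far='fsiq35'
Chunk 2: stream[11..12]='4' size=0x4=4, data at stream[14..18]='0rvd' -> body[6..10], body so far='fsiq350rvd'
Chunk 3: stream[20..21]='2' size=0x2=2, data at stream[23..25]='v5' -> body[10..12], body so far='fsiq350rvdv5'
Chunk 4: stream[27..28]='1' size=0x1=1, data at stream[30..31]='r' -> body[12..13], body so far='fsiq350rvdv5r'
Chunk 5: stream[33..34]='1' size=0x1=1, data at stream[36..37]='p' -> body[13..14], body so far='fsiq350rvdv5rp'
Chunk 6: stream[39..40]='0' size=0 (terminator). Final body='fsiq350rvdv5rp' (14 bytes)

Answer: 6 4 2 1 1 0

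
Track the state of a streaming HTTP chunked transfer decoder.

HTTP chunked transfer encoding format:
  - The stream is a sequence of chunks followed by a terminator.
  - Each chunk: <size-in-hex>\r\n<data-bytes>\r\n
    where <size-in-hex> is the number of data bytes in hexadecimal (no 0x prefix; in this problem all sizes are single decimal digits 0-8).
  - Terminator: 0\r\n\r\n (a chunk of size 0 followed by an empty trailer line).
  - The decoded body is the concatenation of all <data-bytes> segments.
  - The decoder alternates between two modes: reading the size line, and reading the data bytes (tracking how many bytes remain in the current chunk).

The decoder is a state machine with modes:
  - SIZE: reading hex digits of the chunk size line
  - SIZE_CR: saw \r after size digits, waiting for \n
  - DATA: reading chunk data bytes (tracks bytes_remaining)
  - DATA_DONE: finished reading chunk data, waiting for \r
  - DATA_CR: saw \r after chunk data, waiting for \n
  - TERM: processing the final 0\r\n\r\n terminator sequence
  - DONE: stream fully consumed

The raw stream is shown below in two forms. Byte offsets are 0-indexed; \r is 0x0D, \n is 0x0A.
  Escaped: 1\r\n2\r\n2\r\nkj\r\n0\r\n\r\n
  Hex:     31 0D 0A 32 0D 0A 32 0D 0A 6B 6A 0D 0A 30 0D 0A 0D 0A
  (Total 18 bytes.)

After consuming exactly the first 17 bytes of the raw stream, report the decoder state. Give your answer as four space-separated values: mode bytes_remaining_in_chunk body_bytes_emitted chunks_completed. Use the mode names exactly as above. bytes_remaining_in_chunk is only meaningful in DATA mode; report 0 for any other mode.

Answer: TERM 0 3 2

Derivation:
Byte 0 = '1': mode=SIZE remaining=0 emitted=0 chunks_done=0
Byte 1 = 0x0D: mode=SIZE_CR remaining=0 emitted=0 chunks_done=0
Byte 2 = 0x0A: mode=DATA remaining=1 emitted=0 chunks_done=0
Byte 3 = '2': mode=DATA_DONE remaining=0 emitted=1 chunks_done=0
Byte 4 = 0x0D: mode=DATA_CR remaining=0 emitted=1 chunks_done=0
Byte 5 = 0x0A: mode=SIZE remaining=0 emitted=1 chunks_done=1
Byte 6 = '2': mode=SIZE remaining=0 emitted=1 chunks_done=1
Byte 7 = 0x0D: mode=SIZE_CR remaining=0 emitted=1 chunks_done=1
Byte 8 = 0x0A: mode=DATA remaining=2 emitted=1 chunks_done=1
Byte 9 = 'k': mode=DATA remaining=1 emitted=2 chunks_done=1
Byte 10 = 'j': mode=DATA_DONE remaining=0 emitted=3 chunks_done=1
Byte 11 = 0x0D: mode=DATA_CR remaining=0 emitted=3 chunks_done=1
Byte 12 = 0x0A: mode=SIZE remaining=0 emitted=3 chunks_done=2
Byte 13 = '0': mode=SIZE remaining=0 emitted=3 chunks_done=2
Byte 14 = 0x0D: mode=SIZE_CR remaining=0 emitted=3 chunks_done=2
Byte 15 = 0x0A: mode=TERM remaining=0 emitted=3 chunks_done=2
Byte 16 = 0x0D: mode=TERM remaining=0 emitted=3 chunks_done=2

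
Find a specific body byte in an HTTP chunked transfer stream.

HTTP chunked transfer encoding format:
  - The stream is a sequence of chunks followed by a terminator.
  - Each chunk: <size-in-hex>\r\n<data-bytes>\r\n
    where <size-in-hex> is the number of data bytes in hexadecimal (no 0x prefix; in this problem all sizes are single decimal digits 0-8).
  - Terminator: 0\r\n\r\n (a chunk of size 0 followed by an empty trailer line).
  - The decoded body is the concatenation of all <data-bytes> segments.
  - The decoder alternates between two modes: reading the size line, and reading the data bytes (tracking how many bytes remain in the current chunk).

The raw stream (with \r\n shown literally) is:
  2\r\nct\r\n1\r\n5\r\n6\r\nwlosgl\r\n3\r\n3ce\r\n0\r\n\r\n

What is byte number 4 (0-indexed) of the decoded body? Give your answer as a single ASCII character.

Chunk 1: stream[0..1]='2' size=0x2=2, data at stream[3..5]='ct' -> body[0..2], body so far='ct'
Chunk 2: stream[7..8]='1' size=0x1=1, data at stream[10..11]='5' -> body[2..3], body so far='ct5'
Chunk 3: stream[13..14]='6' size=0x6=6, data at stream[16..22]='wlosgl' -> body[3..9], body so far='ct5wlosgl'
Chunk 4: stream[24..25]='3' size=0x3=3, data at stream[27..30]='3ce' -> body[9..12], body so far='ct5wlosgl3ce'
Chunk 5: stream[32..33]='0' size=0 (terminator). Final body='ct5wlosgl3ce' (12 bytes)
Body byte 4 = 'l'

Answer: l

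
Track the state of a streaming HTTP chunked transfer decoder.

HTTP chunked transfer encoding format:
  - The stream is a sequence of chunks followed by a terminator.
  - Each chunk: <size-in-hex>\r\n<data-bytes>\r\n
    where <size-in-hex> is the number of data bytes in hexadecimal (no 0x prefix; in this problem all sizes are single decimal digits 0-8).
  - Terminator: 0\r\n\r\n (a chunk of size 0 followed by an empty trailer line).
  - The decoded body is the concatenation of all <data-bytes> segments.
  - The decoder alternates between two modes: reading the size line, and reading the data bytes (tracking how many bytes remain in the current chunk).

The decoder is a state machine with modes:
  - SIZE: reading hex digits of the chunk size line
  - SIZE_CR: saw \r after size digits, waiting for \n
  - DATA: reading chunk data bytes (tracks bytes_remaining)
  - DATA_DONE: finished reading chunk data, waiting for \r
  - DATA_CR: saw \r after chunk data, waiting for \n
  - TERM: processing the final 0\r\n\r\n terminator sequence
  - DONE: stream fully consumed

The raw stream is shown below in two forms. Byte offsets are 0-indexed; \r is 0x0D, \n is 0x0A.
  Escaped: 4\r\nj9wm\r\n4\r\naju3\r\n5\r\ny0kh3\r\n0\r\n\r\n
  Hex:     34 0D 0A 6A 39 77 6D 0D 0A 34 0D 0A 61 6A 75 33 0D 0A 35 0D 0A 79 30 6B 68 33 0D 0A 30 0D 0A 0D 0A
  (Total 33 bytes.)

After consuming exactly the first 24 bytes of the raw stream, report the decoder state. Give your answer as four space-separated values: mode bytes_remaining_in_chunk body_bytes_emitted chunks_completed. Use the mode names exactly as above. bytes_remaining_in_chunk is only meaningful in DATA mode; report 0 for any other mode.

Byte 0 = '4': mode=SIZE remaining=0 emitted=0 chunks_done=0
Byte 1 = 0x0D: mode=SIZE_CR remaining=0 emitted=0 chunks_done=0
Byte 2 = 0x0A: mode=DATA remaining=4 emitted=0 chunks_done=0
Byte 3 = 'j': mode=DATA remaining=3 emitted=1 chunks_done=0
Byte 4 = '9': mode=DATA remaining=2 emitted=2 chunks_done=0
Byte 5 = 'w': mode=DATA remaining=1 emitted=3 chunks_done=0
Byte 6 = 'm': mode=DATA_DONE remaining=0 emitted=4 chunks_done=0
Byte 7 = 0x0D: mode=DATA_CR remaining=0 emitted=4 chunks_done=0
Byte 8 = 0x0A: mode=SIZE remaining=0 emitted=4 chunks_done=1
Byte 9 = '4': mode=SIZE remaining=0 emitted=4 chunks_done=1
Byte 10 = 0x0D: mode=SIZE_CR remaining=0 emitted=4 chunks_done=1
Byte 11 = 0x0A: mode=DATA remaining=4 emitted=4 chunks_done=1
Byte 12 = 'a': mode=DATA remaining=3 emitted=5 chunks_done=1
Byte 13 = 'j': mode=DATA remaining=2 emitted=6 chunks_done=1
Byte 14 = 'u': mode=DATA remaining=1 emitted=7 chunks_done=1
Byte 15 = '3': mode=DATA_DONE remaining=0 emitted=8 chunks_done=1
Byte 16 = 0x0D: mode=DATA_CR remaining=0 emitted=8 chunks_done=1
Byte 17 = 0x0A: mode=SIZE remaining=0 emitted=8 chunks_done=2
Byte 18 = '5': mode=SIZE remaining=0 emitted=8 chunks_done=2
Byte 19 = 0x0D: mode=SIZE_CR remaining=0 emitted=8 chunks_done=2
Byte 20 = 0x0A: mode=DATA remaining=5 emitted=8 chunks_done=2
Byte 21 = 'y': mode=DATA remaining=4 emitted=9 chunks_done=2
Byte 22 = '0': mode=DATA remaining=3 emitted=10 chunks_done=2
Byte 23 = 'k': mode=DATA remaining=2 emitted=11 chunks_done=2

Answer: DATA 2 11 2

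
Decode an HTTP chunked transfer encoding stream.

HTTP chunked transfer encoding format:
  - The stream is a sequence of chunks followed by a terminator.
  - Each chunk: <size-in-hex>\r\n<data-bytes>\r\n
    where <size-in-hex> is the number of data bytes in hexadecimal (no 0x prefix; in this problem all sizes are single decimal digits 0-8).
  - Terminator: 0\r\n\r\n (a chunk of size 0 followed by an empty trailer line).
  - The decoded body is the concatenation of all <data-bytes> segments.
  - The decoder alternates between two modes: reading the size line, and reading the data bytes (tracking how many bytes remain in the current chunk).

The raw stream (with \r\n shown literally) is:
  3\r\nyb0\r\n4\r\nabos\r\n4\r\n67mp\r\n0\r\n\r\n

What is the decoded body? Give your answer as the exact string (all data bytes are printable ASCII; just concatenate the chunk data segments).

Chunk 1: stream[0..1]='3' size=0x3=3, data at stream[3..6]='yb0' -> body[0..3], body so far='yb0'
Chunk 2: stream[8..9]='4' size=0x4=4, data at stream[11..15]='abos' -> body[3..7], body so far='yb0abos'
Chunk 3: stream[17..18]='4' size=0x4=4, data at stream[20..24]='67mp' -> body[7..11], body so far='yb0abos67mp'
Chunk 4: stream[26..27]='0' size=0 (terminator). Final body='yb0abos67mp' (11 bytes)

Answer: yb0abos67mp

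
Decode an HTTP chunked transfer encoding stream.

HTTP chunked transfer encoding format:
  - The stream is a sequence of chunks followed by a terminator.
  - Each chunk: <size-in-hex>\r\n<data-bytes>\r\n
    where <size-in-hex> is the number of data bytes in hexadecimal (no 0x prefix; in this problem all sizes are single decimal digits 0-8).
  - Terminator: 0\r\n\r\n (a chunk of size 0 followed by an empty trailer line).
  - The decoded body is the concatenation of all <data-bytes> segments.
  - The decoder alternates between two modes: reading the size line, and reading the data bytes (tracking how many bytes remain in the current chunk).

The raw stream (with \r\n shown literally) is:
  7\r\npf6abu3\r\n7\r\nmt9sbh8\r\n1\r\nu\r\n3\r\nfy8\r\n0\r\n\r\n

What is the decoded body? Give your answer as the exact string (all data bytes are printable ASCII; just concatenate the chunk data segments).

Chunk 1: stream[0..1]='7' size=0x7=7, data at stream[3..10]='pf6abu3' -> body[0..7], body so far='pf6abu3'
Chunk 2: stream[12..13]='7' size=0x7=7, data at stream[15..22]='mt9sbh8' -> body[7..14], body so far='pf6abu3mt9sbh8'
Chunk 3: stream[24..25]='1' size=0x1=1, data at stream[27..28]='u' -> body[14..15], body so far='pf6abu3mt9sbh8u'
Chunk 4: stream[30..31]='3' size=0x3=3, data at stream[33..36]='fy8' -> body[15..18], body so far='pf6abu3mt9sbh8ufy8'
Chunk 5: stream[38..39]='0' size=0 (terminator). Final body='pf6abu3mt9sbh8ufy8' (18 bytes)

Answer: pf6abu3mt9sbh8ufy8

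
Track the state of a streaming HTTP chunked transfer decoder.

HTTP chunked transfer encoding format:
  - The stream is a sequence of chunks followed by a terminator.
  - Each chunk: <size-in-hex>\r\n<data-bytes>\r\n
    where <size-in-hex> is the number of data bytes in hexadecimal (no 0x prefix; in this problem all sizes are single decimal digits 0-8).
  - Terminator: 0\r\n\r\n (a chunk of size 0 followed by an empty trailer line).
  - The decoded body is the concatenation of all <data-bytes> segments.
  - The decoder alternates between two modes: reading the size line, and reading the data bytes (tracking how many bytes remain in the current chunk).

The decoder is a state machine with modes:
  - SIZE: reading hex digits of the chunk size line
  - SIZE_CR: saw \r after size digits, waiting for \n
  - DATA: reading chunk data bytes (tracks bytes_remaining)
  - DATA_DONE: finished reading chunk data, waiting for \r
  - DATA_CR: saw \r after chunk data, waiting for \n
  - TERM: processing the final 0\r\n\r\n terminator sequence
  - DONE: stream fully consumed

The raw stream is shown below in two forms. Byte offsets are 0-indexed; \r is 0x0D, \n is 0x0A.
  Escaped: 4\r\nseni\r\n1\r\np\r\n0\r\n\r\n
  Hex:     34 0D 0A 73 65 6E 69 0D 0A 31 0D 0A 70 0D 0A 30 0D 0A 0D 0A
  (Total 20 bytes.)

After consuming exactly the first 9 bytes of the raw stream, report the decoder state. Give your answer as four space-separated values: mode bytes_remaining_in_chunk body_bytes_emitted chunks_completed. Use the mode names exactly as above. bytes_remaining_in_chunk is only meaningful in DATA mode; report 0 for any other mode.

Byte 0 = '4': mode=SIZE remaining=0 emitted=0 chunks_done=0
Byte 1 = 0x0D: mode=SIZE_CR remaining=0 emitted=0 chunks_done=0
Byte 2 = 0x0A: mode=DATA remaining=4 emitted=0 chunks_done=0
Byte 3 = 's': mode=DATA remaining=3 emitted=1 chunks_done=0
Byte 4 = 'e': mode=DATA remaining=2 emitted=2 chunks_done=0
Byte 5 = 'n': mode=DATA remaining=1 emitted=3 chunks_done=0
Byte 6 = 'i': mode=DATA_DONE remaining=0 emitted=4 chunks_done=0
Byte 7 = 0x0D: mode=DATA_CR remaining=0 emitted=4 chunks_done=0
Byte 8 = 0x0A: mode=SIZE remaining=0 emitted=4 chunks_done=1

Answer: SIZE 0 4 1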